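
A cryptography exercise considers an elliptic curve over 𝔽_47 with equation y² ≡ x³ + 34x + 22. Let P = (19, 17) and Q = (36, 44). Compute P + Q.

(29, 39)

(19, 17) + (36, 44). λ = (44 - 17)/(36 - 19) ≡ 27/17 mod 47. 17⁻¹ ≡ 36 (mod 47), so λ ≡ 32.
  x = λ² - 19 - 36 = 1024 - 55 ≡ 29; y = λ·(19 - 29) - 17 ≡ 39. → (29, 39)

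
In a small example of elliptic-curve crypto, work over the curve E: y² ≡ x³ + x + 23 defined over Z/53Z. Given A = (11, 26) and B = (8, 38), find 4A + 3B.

First 4A:
Repeated addition: build up to 4A.
2A: tangent at (11, 26): λ = (3·11² + 1)/(2·26) ≡ 46/52. 52⁻¹ ≡ 52 (mod 53) since 52·52 = 2704 ≡ 1, so λ ≡ 46·52 ≡ 7.
  x = λ² - 11 - 11 = 49 - 22 ≡ 27; y = λ·(11 - 27) - 26 ≡ 21. → (27, 21)
3A: (27, 21) + (11, 26). λ = (26 - 21)/(11 - 27) ≡ 5/37 mod 53. 37⁻¹ ≡ 43 (mod 53), so λ ≡ 3.
  x = λ² - 27 - 11 = 9 - 38 ≡ 24; y = λ·(27 - 24) - 21 ≡ 41. → (24, 41)
4A: (24, 41) + (11, 26). λ = (26 - 41)/(11 - 24) ≡ 38/40 mod 53. 40⁻¹ ≡ 4 (mod 53) since 40·4 = 160 ≡ 1, so λ ≡ 46.
  x = λ² - 24 - 11 = 2116 - 35 ≡ 14; y = λ·(24 - 14) - 41 ≡ 48. → (14, 48)
4A = (14, 48).
Next 3B:
Repeated addition: build up to 3B.
2B: tangent at (8, 38): λ = (3·8² + 1)/(2·38) ≡ 34/23. 23⁻¹ ≡ 30 (mod 53), so λ ≡ 34·30 ≡ 13.
  x = λ² - 8 - 8 = 169 - 16 ≡ 47; y = λ·(8 - 47) - 38 ≡ 38. → (47, 38)
3B: (47, 38) + (8, 38). λ = (38 - 38)/(8 - 47) ≡ 0/14 mod 53. 14⁻¹ ≡ 19 (mod 53), so λ ≡ 0.
  x = λ² - 47 - 8 = 0 - 55 ≡ 51; y = λ·(47 - 51) - 38 ≡ 15. → (51, 15)
3B = (51, 15).
Finally 4A + 3B:
(14, 48) + (51, 15). λ = (15 - 48)/(51 - 14) ≡ 20/37 mod 53. 37⁻¹ ≡ 43 (mod 53) since 37·43 = 1591 ≡ 1, so λ ≡ 12.
  x = λ² - 14 - 51 = 144 - 65 ≡ 26; y = λ·(14 - 26) - 48 ≡ 20. → (26, 20)

(26, 20)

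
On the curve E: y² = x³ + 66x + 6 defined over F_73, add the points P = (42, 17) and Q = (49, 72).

(5, 13)

(42, 17) + (49, 72). λ = (72 - 17)/(49 - 42) ≡ 55/7 mod 73. 7⁻¹ ≡ 21 (mod 73), so λ ≡ 60.
  x = λ² - 42 - 49 = 3600 - 91 ≡ 5; y = λ·(42 - 5) - 17 ≡ 13. → (5, 13)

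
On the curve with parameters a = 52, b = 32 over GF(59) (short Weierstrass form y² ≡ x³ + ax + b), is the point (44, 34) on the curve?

y² = 34² ≡ 35; x³ + 52x + 32 = 87504 ≡ 7 (mod 59). 35 ≠ 7.

no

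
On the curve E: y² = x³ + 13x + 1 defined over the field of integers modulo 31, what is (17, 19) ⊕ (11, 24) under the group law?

(17, 19) + (11, 24). λ = (24 - 19)/(11 - 17) ≡ 5/25 mod 31. 25⁻¹ ≡ 5 (mod 31) since 25·5 = 125 ≡ 1, so λ ≡ 25.
  x = λ² - 17 - 11 = 625 - 28 ≡ 8; y = λ·(17 - 8) - 19 ≡ 20. → (8, 20)

(8, 20)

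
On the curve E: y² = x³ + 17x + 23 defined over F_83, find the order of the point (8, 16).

10

2P: tangent at (8, 16): λ = (3·8² + 17)/(2·16) ≡ 43/32. 32⁻¹ ≡ 13 (mod 83), so λ ≡ 43·13 ≡ 61.
  x = λ² - 8 - 8 = 3721 - 16 ≡ 53; y = λ·(8 - 53) - 16 ≡ 61. → (53, 61)
3P: (53, 61) + (8, 16). λ = (16 - 61)/(8 - 53) ≡ 38/38 mod 83. 38⁻¹ ≡ 59 (mod 83), so λ ≡ 1.
  x = λ² - 53 - 8 = 1 - 61 ≡ 23; y = λ·(53 - 23) - 61 ≡ 52. → (23, 52)
4P: (23, 52) + (8, 16). λ = (16 - 52)/(8 - 23) ≡ 47/68 mod 83. 68⁻¹ ≡ 11 (mod 83), so λ ≡ 19.
  x = λ² - 23 - 8 = 361 - 31 ≡ 81; y = λ·(23 - 81) - 52 ≡ 8. → (81, 8)
5P: (81, 8) + (8, 16). λ = (16 - 8)/(8 - 81) ≡ 8/10 mod 83. 10⁻¹ ≡ 25 (mod 83), so λ ≡ 34.
  x = λ² - 81 - 8 = 1156 - 89 ≡ 71; y = λ·(81 - 71) - 8 ≡ 0. → (71, 0)
6P: (71, 0) + (8, 16). λ = (16 - 0)/(8 - 71) ≡ 16/20 mod 83. 20⁻¹ ≡ 54 (mod 83), so λ ≡ 34.
  x = λ² - 71 - 8 = 1156 - 79 ≡ 81; y = λ·(71 - 81) - 0 ≡ 75. → (81, 75)
7P: (81, 75) + (8, 16). λ = (16 - 75)/(8 - 81) ≡ 24/10 mod 83. 10⁻¹ ≡ 25 (mod 83), so λ ≡ 19.
  x = λ² - 81 - 8 = 361 - 89 ≡ 23; y = λ·(81 - 23) - 75 ≡ 31. → (23, 31)
8P: (23, 31) + (8, 16). λ = (16 - 31)/(8 - 23) ≡ 68/68 mod 83. 68⁻¹ ≡ 11 (mod 83) since 68·11 = 748 ≡ 1, so λ ≡ 1.
  x = λ² - 23 - 8 = 1 - 31 ≡ 53; y = λ·(23 - 53) - 31 ≡ 22. → (53, 22)
9P: (53, 22) + (8, 16). λ = (16 - 22)/(8 - 53) ≡ 77/38 mod 83. 38⁻¹ ≡ 59 (mod 83) since 38·59 = 2242 ≡ 1, so λ ≡ 61.
  x = λ² - 53 - 8 = 3721 - 61 ≡ 8; y = λ·(53 - 8) - 22 ≡ 67. → (8, 67)
10P: (8, 67) + (8, 16): same x and y₁ ≡ -y₂, so the sum is 𝒪.
10P = 𝒪, so the order is 10.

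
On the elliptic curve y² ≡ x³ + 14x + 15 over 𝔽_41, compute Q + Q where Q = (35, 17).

(7, 28)

tangent at (35, 17): λ = (3·35² + 14)/(2·17) ≡ 40/34. 34⁻¹ ≡ 35 (mod 41) since 34·35 = 1190 ≡ 1, so λ ≡ 40·35 ≡ 6.
  x = λ² - 35 - 35 = 36 - 70 ≡ 7; y = λ·(35 - 7) - 17 ≡ 28. → (7, 28)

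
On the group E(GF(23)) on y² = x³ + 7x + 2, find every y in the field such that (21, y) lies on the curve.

7, 16

x³ + 7x + 2 = 9410 ≡ 3 (mod 23).
Square roots of 3 mod 23: 7 and 16 (since 7² = 49 ≡ 3).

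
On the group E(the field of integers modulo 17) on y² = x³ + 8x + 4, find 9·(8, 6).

Write Q = (8, 6).
Double-and-add on 9 = (1001)₂. Start with Q = (8, 6) for the leading 1-bit.
double: tangent at (8, 6): λ = (3·8² + 8)/(2·6) ≡ 13/12. 12⁻¹ ≡ 10 (mod 17) since 12·10 = 120 ≡ 1, so λ ≡ 13·10 ≡ 11.
  x = λ² - 8 - 8 = 121 - 16 ≡ 3; y = λ·(8 - 3) - 6 ≡ 15. → (3, 15)
double: tangent at (3, 15): λ = (3·3² + 8)/(2·15) ≡ 1/13. 13⁻¹ ≡ 4 (mod 17) since 13·4 = 52 ≡ 1, so λ ≡ 1·4 ≡ 4.
  x = λ² - 3 - 3 = 16 - 6 ≡ 10; y = λ·(3 - 10) - 15 ≡ 8. → (10, 8)
double: tangent at (10, 8): λ = (3·10² + 8)/(2·8) ≡ 2/16. 16⁻¹ ≡ 16 (mod 17), so λ ≡ 2·16 ≡ 15.
  x = λ² - 10 - 10 = 225 - 20 ≡ 1; y = λ·(10 - 1) - 8 ≡ 8. → (1, 8)
add Q: (1, 8) + (8, 6). λ = (6 - 8)/(8 - 1) ≡ 15/7 mod 17. 7⁻¹ ≡ 5 (mod 17), so λ ≡ 7.
  x = λ² - 1 - 8 = 49 - 9 ≡ 6; y = λ·(1 - 6) - 8 ≡ 8. → (6, 8)

(6, 8)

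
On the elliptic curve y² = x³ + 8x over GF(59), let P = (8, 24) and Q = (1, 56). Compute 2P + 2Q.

First 2P:
Repeated addition: build up to 2P.
2P: tangent at (8, 24): λ = (3·8² + 8)/(2·24) ≡ 23/48. 48⁻¹ ≡ 16 (mod 59), so λ ≡ 23·16 ≡ 14.
  x = λ² - 8 - 8 = 196 - 16 ≡ 3; y = λ·(8 - 3) - 24 ≡ 46. → (3, 46)
2P = (3, 46).
Next 2Q:
Repeated addition: build up to 2Q.
2Q: tangent at (1, 56): λ = (3·1² + 8)/(2·56) ≡ 11/53. 53⁻¹ ≡ 49 (mod 59) since 53·49 = 2597 ≡ 1, so λ ≡ 11·49 ≡ 8.
  x = λ² - 1 - 1 = 64 - 2 ≡ 3; y = λ·(1 - 3) - 56 ≡ 46. → (3, 46)
2Q = (3, 46).
Finally 2P + 2Q:
tangent at (3, 46): λ = (3·3² + 8)/(2·46) ≡ 35/33. 33⁻¹ ≡ 34 (mod 59) since 33·34 = 1122 ≡ 1, so λ ≡ 35·34 ≡ 10.
  x = λ² - 3 - 3 = 100 - 6 ≡ 35; y = λ·(3 - 35) - 46 ≡ 47. → (35, 47)

(35, 47)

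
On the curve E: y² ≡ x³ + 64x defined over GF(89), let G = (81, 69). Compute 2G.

(0, 0)

tangent at (81, 69): λ = (3·81² + 64)/(2·69) ≡ 78/49. 49⁻¹ ≡ 20 (mod 89), so λ ≡ 78·20 ≡ 47.
  x = λ² - 81 - 81 = 2209 - 162 ≡ 0; y = λ·(81 - 0) - 69 ≡ 0. → (0, 0)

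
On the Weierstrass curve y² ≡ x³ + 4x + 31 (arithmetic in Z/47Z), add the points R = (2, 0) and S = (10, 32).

(4, 39)

(2, 0) + (10, 32). λ = (32 - 0)/(10 - 2) ≡ 32/8 mod 47. 8⁻¹ ≡ 6 (mod 47) since 8·6 = 48 ≡ 1, so λ ≡ 4.
  x = λ² - 2 - 10 = 16 - 12 ≡ 4; y = λ·(2 - 4) - 0 ≡ 39. → (4, 39)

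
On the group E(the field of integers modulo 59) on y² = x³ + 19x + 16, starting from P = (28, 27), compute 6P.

Double-and-add on 6 = (110)₂. Start with P = (28, 27) for the leading 1-bit.
double: tangent at (28, 27): λ = (3·28² + 19)/(2·27) ≡ 11/54. 54⁻¹ ≡ 47 (mod 59) since 54·47 = 2538 ≡ 1, so λ ≡ 11·47 ≡ 45.
  x = λ² - 28 - 28 = 2025 - 56 ≡ 22; y = λ·(28 - 22) - 27 ≡ 7. → (22, 7)
add P: (22, 7) + (28, 27). λ = (27 - 7)/(28 - 22) ≡ 20/6 mod 59. 6⁻¹ ≡ 10 (mod 59), so λ ≡ 23.
  x = λ² - 22 - 28 = 529 - 50 ≡ 7; y = λ·(22 - 7) - 7 ≡ 43. → (7, 43)
double: tangent at (7, 43): λ = (3·7² + 19)/(2·43) ≡ 48/27. 27⁻¹ ≡ 35 (mod 59) since 27·35 = 945 ≡ 1, so λ ≡ 48·35 ≡ 28.
  x = λ² - 7 - 7 = 784 - 14 ≡ 3; y = λ·(7 - 3) - 43 ≡ 10. → (3, 10)

(3, 10)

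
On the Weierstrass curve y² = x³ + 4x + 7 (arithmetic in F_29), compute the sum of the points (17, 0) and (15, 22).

(2, 9)

(17, 0) + (15, 22). λ = (22 - 0)/(15 - 17) ≡ 22/27 mod 29. 27⁻¹ ≡ 14 (mod 29) since 27·14 = 378 ≡ 1, so λ ≡ 18.
  x = λ² - 17 - 15 = 324 - 32 ≡ 2; y = λ·(17 - 2) - 0 ≡ 9. → (2, 9)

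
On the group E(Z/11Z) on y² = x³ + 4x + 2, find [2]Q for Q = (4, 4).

tangent at (4, 4): λ = (3·4² + 4)/(2·4) ≡ 8/8. 8⁻¹ ≡ 7 (mod 11) since 8·7 = 56 ≡ 1, so λ ≡ 8·7 ≡ 1.
  x = λ² - 4 - 4 = 1 - 8 ≡ 4; y = λ·(4 - 4) - 4 ≡ 7. → (4, 7)

(4, 7)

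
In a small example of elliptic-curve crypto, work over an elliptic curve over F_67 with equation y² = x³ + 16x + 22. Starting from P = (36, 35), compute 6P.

Double-and-add on 6 = (110)₂. Start with P = (36, 35) for the leading 1-bit.
double: tangent at (36, 35): λ = (3·36² + 16)/(2·35) ≡ 18/3. 3⁻¹ ≡ 45 (mod 67) since 3·45 = 135 ≡ 1, so λ ≡ 18·45 ≡ 6.
  x = λ² - 36 - 36 = 36 - 72 ≡ 31; y = λ·(36 - 31) - 35 ≡ 62. → (31, 62)
add P: (31, 62) + (36, 35). λ = (35 - 62)/(36 - 31) ≡ 40/5 mod 67. 5⁻¹ ≡ 27 (mod 67) since 5·27 = 135 ≡ 1, so λ ≡ 8.
  x = λ² - 31 - 36 = 64 - 67 ≡ 64; y = λ·(31 - 64) - 62 ≡ 9. → (64, 9)
double: tangent at (64, 9): λ = (3·64² + 16)/(2·9) ≡ 43/18. 18⁻¹ ≡ 41 (mod 67), so λ ≡ 43·41 ≡ 21.
  x = λ² - 64 - 64 = 441 - 128 ≡ 45; y = λ·(64 - 45) - 9 ≡ 55. → (45, 55)

(45, 55)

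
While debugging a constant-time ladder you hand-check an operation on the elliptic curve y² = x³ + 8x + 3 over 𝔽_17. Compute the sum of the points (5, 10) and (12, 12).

(5, 10) + (12, 12). λ = (12 - 10)/(12 - 5) ≡ 2/7 mod 17. 7⁻¹ ≡ 5 (mod 17), so λ ≡ 10.
  x = λ² - 5 - 12 = 100 - 17 ≡ 15; y = λ·(5 - 15) - 10 ≡ 9. → (15, 9)

(15, 9)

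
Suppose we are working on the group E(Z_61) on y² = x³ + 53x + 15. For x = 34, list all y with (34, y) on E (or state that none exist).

x³ + 53x + 15 = 41121 ≡ 7 (mod 61).
7 is a non-residue mod 61; no y exists.

none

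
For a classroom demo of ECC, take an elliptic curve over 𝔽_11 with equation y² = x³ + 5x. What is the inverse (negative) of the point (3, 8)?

(3, 3)

-(3, 8) = (3, -8 mod 11) = (3, 3).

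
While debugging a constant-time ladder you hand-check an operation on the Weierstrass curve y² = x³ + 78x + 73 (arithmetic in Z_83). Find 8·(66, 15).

(6, 33)

Write Q = (66, 15).
Repeated addition: build up to 8Q.
2Q: tangent at (66, 15): λ = (3·66² + 78)/(2·15) ≡ 32/30. 30⁻¹ ≡ 36 (mod 83), so λ ≡ 32·36 ≡ 73.
  x = λ² - 66 - 66 = 5329 - 132 ≡ 51; y = λ·(66 - 51) - 15 ≡ 1. → (51, 1)
3Q: (51, 1) + (66, 15). λ = (15 - 1)/(66 - 51) ≡ 14/15 mod 83. 15⁻¹ ≡ 72 (mod 83), so λ ≡ 12.
  x = λ² - 51 - 66 = 144 - 117 ≡ 27; y = λ·(51 - 27) - 1 ≡ 38. → (27, 38)
4Q: (27, 38) + (66, 15). λ = (15 - 38)/(66 - 27) ≡ 60/39 mod 83. 39⁻¹ ≡ 66 (mod 83) since 39·66 = 2574 ≡ 1, so λ ≡ 59.
  x = λ² - 27 - 66 = 3481 - 93 ≡ 68; y = λ·(27 - 68) - 38 ≡ 33. → (68, 33)
5Q: (68, 33) + (66, 15). λ = (15 - 33)/(66 - 68) ≡ 65/81 mod 83. 81⁻¹ ≡ 41 (mod 83), so λ ≡ 9.
  x = λ² - 68 - 66 = 81 - 134 ≡ 30; y = λ·(68 - 30) - 33 ≡ 60. → (30, 60)
6Q: (30, 60) + (66, 15). λ = (15 - 60)/(66 - 30) ≡ 38/36 mod 83. 36⁻¹ ≡ 30 (mod 83), so λ ≡ 61.
  x = λ² - 30 - 66 = 3721 - 96 ≡ 56; y = λ·(30 - 56) - 60 ≡ 14. → (56, 14)
7Q: (56, 14) + (66, 15). λ = (15 - 14)/(66 - 56) ≡ 1/10 mod 83. 10⁻¹ ≡ 25 (mod 83) since 10·25 = 250 ≡ 1, so λ ≡ 25.
  x = λ² - 56 - 66 = 625 - 122 ≡ 5; y = λ·(56 - 5) - 14 ≡ 16. → (5, 16)
8Q: (5, 16) + (66, 15). λ = (15 - 16)/(66 - 5) ≡ 82/61 mod 83. 61⁻¹ ≡ 49 (mod 83), so λ ≡ 34.
  x = λ² - 5 - 66 = 1156 - 71 ≡ 6; y = λ·(5 - 6) - 16 ≡ 33. → (6, 33)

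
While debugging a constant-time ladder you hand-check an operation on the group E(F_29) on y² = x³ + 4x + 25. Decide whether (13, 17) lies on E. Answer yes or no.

no

y² = 17² ≡ 28; x³ + 4x + 25 = 2274 ≡ 12 (mod 29). 28 ≠ 12.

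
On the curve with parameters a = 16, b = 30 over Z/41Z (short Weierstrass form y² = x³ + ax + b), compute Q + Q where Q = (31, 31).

(22, 40)

tangent at (31, 31): λ = (3·31² + 16)/(2·31) ≡ 29/21. 21⁻¹ ≡ 2 (mod 41) since 21·2 = 42 ≡ 1, so λ ≡ 29·2 ≡ 17.
  x = λ² - 31 - 31 = 289 - 62 ≡ 22; y = λ·(31 - 22) - 31 ≡ 40. → (22, 40)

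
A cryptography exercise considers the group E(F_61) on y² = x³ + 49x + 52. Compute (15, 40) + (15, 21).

The two points share x = 15 and their y-coordinates satisfy 40 + 21 ≡ 0 (mod 61), so they are inverses. Their sum is ∞.

O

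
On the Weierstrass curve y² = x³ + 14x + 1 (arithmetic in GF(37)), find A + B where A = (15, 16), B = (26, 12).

(5, 14)

(15, 16) + (26, 12). λ = (12 - 16)/(26 - 15) ≡ 33/11 mod 37. 11⁻¹ ≡ 27 (mod 37), so λ ≡ 3.
  x = λ² - 15 - 26 = 9 - 41 ≡ 5; y = λ·(15 - 5) - 16 ≡ 14. → (5, 14)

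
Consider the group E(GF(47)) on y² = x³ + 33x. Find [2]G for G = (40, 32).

tangent at (40, 32): λ = (3·40² + 33)/(2·32) ≡ 39/17. 17⁻¹ ≡ 36 (mod 47) since 17·36 = 612 ≡ 1, so λ ≡ 39·36 ≡ 41.
  x = λ² - 40 - 40 = 1681 - 80 ≡ 3; y = λ·(40 - 3) - 32 ≡ 28. → (3, 28)

(3, 28)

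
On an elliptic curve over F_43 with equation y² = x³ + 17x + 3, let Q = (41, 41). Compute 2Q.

(27, 8)

tangent at (41, 41): λ = (3·41² + 17)/(2·41) ≡ 29/39. 39⁻¹ ≡ 32 (mod 43) since 39·32 = 1248 ≡ 1, so λ ≡ 29·32 ≡ 25.
  x = λ² - 41 - 41 = 625 - 82 ≡ 27; y = λ·(41 - 27) - 41 ≡ 8. → (27, 8)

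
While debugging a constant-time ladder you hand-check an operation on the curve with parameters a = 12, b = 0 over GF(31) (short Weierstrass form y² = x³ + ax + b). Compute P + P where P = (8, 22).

tangent at (8, 22): λ = (3·8² + 12)/(2·22) ≡ 18/13. 13⁻¹ ≡ 12 (mod 31), so λ ≡ 18·12 ≡ 30.
  x = λ² - 8 - 8 = 900 - 16 ≡ 16; y = λ·(8 - 16) - 22 ≡ 17. → (16, 17)

(16, 17)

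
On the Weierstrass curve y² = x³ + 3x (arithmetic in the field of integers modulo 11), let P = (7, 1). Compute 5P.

Repeated addition: build up to 5P.
2P: tangent at (7, 1): λ = (3·7² + 3)/(2·1) ≡ 7/2. 2⁻¹ ≡ 6 (mod 11), so λ ≡ 7·6 ≡ 9.
  x = λ² - 7 - 7 = 81 - 14 ≡ 1; y = λ·(7 - 1) - 1 ≡ 9. → (1, 9)
3P: (1, 9) + (7, 1). λ = (1 - 9)/(7 - 1) ≡ 3/6 mod 11. 6⁻¹ ≡ 2 (mod 11), so λ ≡ 6.
  x = λ² - 1 - 7 = 36 - 8 ≡ 6; y = λ·(1 - 6) - 9 ≡ 5. → (6, 5)
4P: (6, 5) + (7, 1). λ = (1 - 5)/(7 - 6) ≡ 7/1 mod 11. 1⁻¹ ≡ 1 (mod 11), so λ ≡ 7.
  x = λ² - 6 - 7 = 49 - 13 ≡ 3; y = λ·(6 - 3) - 5 ≡ 5. → (3, 5)
5P: (3, 5) + (7, 1). λ = (1 - 5)/(7 - 3) ≡ 7/4 mod 11. 4⁻¹ ≡ 3 (mod 11), so λ ≡ 10.
  x = λ² - 3 - 7 = 100 - 10 ≡ 2; y = λ·(3 - 2) - 5 ≡ 5. → (2, 5)

(2, 5)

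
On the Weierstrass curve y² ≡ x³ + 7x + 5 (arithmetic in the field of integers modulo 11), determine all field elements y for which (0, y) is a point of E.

4, 7

x³ + 7x + 5 = 5 ≡ 5 (mod 11).
Square roots of 5 mod 11: 4 and 7 (since 4² = 16 ≡ 5).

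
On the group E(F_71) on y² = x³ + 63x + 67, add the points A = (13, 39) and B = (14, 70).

(13, 39) + (14, 70). λ = (70 - 39)/(14 - 13) ≡ 31/1 mod 71. 1⁻¹ ≡ 1 (mod 71) since 1·1 = 1 ≡ 1, so λ ≡ 31.
  x = λ² - 13 - 14 = 961 - 27 ≡ 11; y = λ·(13 - 11) - 39 ≡ 23. → (11, 23)

(11, 23)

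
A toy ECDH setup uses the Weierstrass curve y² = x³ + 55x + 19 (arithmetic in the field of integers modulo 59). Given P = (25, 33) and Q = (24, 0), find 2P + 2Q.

(45, 24)

First 2P:
Repeated addition: build up to 2P.
2P: tangent at (25, 33): λ = (3·25² + 55)/(2·33) ≡ 42/7. 7⁻¹ ≡ 17 (mod 59), so λ ≡ 42·17 ≡ 6.
  x = λ² - 25 - 25 = 36 - 50 ≡ 45; y = λ·(25 - 45) - 33 ≡ 24. → (45, 24)
2P = (45, 24).
Next 2Q:
Repeated addition: build up to 2Q.
2Q: (24, 0) + (24, 0): same x and y₁ ≡ -y₂, so the sum is ∞.
2Q = ∞.
Finally 2P + 2Q:
(45, 24) + ∞ = (45, 24) (identity).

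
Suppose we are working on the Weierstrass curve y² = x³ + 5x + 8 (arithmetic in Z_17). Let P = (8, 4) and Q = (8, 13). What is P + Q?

O

The two points share x = 8 and their y-coordinates satisfy 4 + 13 ≡ 0 (mod 17), so they are inverses. Their sum is O.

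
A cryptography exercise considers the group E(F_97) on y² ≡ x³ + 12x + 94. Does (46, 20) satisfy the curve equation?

y² = 20² ≡ 12; x³ + 12x + 94 = 97982 ≡ 12 (mod 97). 12 = 12.

yes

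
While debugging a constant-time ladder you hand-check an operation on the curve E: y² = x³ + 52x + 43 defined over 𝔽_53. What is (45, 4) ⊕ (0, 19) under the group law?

(14, 21)

(45, 4) + (0, 19). λ = (19 - 4)/(0 - 45) ≡ 15/8 mod 53. 8⁻¹ ≡ 20 (mod 53), so λ ≡ 35.
  x = λ² - 45 - 0 = 1225 - 45 ≡ 14; y = λ·(45 - 14) - 4 ≡ 21. → (14, 21)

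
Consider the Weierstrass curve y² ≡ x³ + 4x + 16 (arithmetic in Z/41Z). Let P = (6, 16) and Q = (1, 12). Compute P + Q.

(33, 28)

(6, 16) + (1, 12). λ = (12 - 16)/(1 - 6) ≡ 37/36 mod 41. 36⁻¹ ≡ 8 (mod 41) since 36·8 = 288 ≡ 1, so λ ≡ 9.
  x = λ² - 6 - 1 = 81 - 7 ≡ 33; y = λ·(6 - 33) - 16 ≡ 28. → (33, 28)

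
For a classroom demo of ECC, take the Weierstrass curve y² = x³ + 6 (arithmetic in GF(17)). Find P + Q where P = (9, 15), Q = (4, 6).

(12, 0)

(9, 15) + (4, 6). λ = (6 - 15)/(4 - 9) ≡ 8/12 mod 17. 12⁻¹ ≡ 10 (mod 17), so λ ≡ 12.
  x = λ² - 9 - 4 = 144 - 13 ≡ 12; y = λ·(9 - 12) - 15 ≡ 0. → (12, 0)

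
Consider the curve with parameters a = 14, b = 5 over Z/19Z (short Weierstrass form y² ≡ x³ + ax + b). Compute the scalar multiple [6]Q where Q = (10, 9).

(0, 9)

Double-and-add on 6 = (110)₂. Start with Q = (10, 9) for the leading 1-bit.
double: tangent at (10, 9): λ = (3·10² + 14)/(2·9) ≡ 10/18. 18⁻¹ ≡ 18 (mod 19), so λ ≡ 10·18 ≡ 9.
  x = λ² - 10 - 10 = 81 - 20 ≡ 4; y = λ·(10 - 4) - 9 ≡ 7. → (4, 7)
add Q: (4, 7) + (10, 9). λ = (9 - 7)/(10 - 4) ≡ 2/6 mod 19. 6⁻¹ ≡ 16 (mod 19), so λ ≡ 13.
  x = λ² - 4 - 10 = 169 - 14 ≡ 3; y = λ·(4 - 3) - 7 ≡ 6. → (3, 6)
double: tangent at (3, 6): λ = (3·3² + 14)/(2·6) ≡ 3/12. 12⁻¹ ≡ 8 (mod 19), so λ ≡ 3·8 ≡ 5.
  x = λ² - 3 - 3 = 25 - 6 ≡ 0; y = λ·(3 - 0) - 6 ≡ 9. → (0, 9)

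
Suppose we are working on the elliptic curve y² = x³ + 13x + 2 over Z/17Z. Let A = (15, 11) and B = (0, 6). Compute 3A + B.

(1, 13)

First 3A:
Repeated addition: build up to 3A.
2A: tangent at (15, 11): λ = (3·15² + 13)/(2·11) ≡ 8/5. 5⁻¹ ≡ 7 (mod 17) since 5·7 = 35 ≡ 1, so λ ≡ 8·7 ≡ 5.
  x = λ² - 15 - 15 = 25 - 30 ≡ 12; y = λ·(15 - 12) - 11 ≡ 4. → (12, 4)
3A: (12, 4) + (15, 11). λ = (11 - 4)/(15 - 12) ≡ 7/3 mod 17. 3⁻¹ ≡ 6 (mod 17), so λ ≡ 8.
  x = λ² - 12 - 15 = 64 - 27 ≡ 3; y = λ·(12 - 3) - 4 ≡ 0. → (3, 0)
3A = (3, 0).
Finally 3A + B:
(3, 0) + (0, 6). λ = (6 - 0)/(0 - 3) ≡ 6/14 mod 17. 14⁻¹ ≡ 11 (mod 17) since 14·11 = 154 ≡ 1, so λ ≡ 15.
  x = λ² - 3 - 0 = 225 - 3 ≡ 1; y = λ·(3 - 1) - 0 ≡ 13. → (1, 13)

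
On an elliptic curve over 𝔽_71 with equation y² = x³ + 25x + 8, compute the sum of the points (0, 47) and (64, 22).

(0, 47) + (64, 22). λ = (22 - 47)/(64 - 0) ≡ 46/64 mod 71. 64⁻¹ ≡ 10 (mod 71), so λ ≡ 34.
  x = λ² - 0 - 64 = 1156 - 64 ≡ 27; y = λ·(0 - 27) - 47 ≡ 29. → (27, 29)

(27, 29)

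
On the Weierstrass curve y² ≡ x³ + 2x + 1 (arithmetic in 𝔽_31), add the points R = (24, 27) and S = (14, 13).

(21, 2)

(24, 27) + (14, 13). λ = (13 - 27)/(14 - 24) ≡ 17/21 mod 31. 21⁻¹ ≡ 3 (mod 31), so λ ≡ 20.
  x = λ² - 24 - 14 = 400 - 38 ≡ 21; y = λ·(24 - 21) - 27 ≡ 2. → (21, 2)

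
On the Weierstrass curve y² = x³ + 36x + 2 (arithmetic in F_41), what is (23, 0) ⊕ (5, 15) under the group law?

(8, 8)

(23, 0) + (5, 15). λ = (15 - 0)/(5 - 23) ≡ 15/23 mod 41. 23⁻¹ ≡ 25 (mod 41) since 23·25 = 575 ≡ 1, so λ ≡ 6.
  x = λ² - 23 - 5 = 36 - 28 ≡ 8; y = λ·(23 - 8) - 0 ≡ 8. → (8, 8)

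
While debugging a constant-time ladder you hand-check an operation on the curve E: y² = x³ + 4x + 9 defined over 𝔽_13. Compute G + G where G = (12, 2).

(1, 1)

tangent at (12, 2): λ = (3·12² + 4)/(2·2) ≡ 7/4. 4⁻¹ ≡ 10 (mod 13) since 4·10 = 40 ≡ 1, so λ ≡ 7·10 ≡ 5.
  x = λ² - 12 - 12 = 25 - 24 ≡ 1; y = λ·(12 - 1) - 2 ≡ 1. → (1, 1)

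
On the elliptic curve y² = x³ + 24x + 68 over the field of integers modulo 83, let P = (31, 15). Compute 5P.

Double-and-add on 5 = (101)₂. Start with P = (31, 15) for the leading 1-bit.
double: tangent at (31, 15): λ = (3·31² + 24)/(2·15) ≡ 2/30. 30⁻¹ ≡ 36 (mod 83) since 30·36 = 1080 ≡ 1, so λ ≡ 2·36 ≡ 72.
  x = λ² - 31 - 31 = 5184 - 62 ≡ 59; y = λ·(31 - 59) - 15 ≡ 44. → (59, 44)
double: tangent at (59, 44): λ = (3·59² + 24)/(2·44) ≡ 9/5. 5⁻¹ ≡ 50 (mod 83), so λ ≡ 9·50 ≡ 35.
  x = λ² - 59 - 59 = 1225 - 118 ≡ 28; y = λ·(59 - 28) - 44 ≡ 45. → (28, 45)
add P: (28, 45) + (31, 15). λ = (15 - 45)/(31 - 28) ≡ 53/3 mod 83. 3⁻¹ ≡ 28 (mod 83), so λ ≡ 73.
  x = λ² - 28 - 31 = 5329 - 59 ≡ 41; y = λ·(28 - 41) - 45 ≡ 2. → (41, 2)

(41, 2)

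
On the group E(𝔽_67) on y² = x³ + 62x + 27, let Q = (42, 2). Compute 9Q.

(16, 36)

Double-and-add on 9 = (1001)₂. Start with Q = (42, 2) for the leading 1-bit.
double: tangent at (42, 2): λ = (3·42² + 62)/(2·2) ≡ 61/4. 4⁻¹ ≡ 17 (mod 67) since 4·17 = 68 ≡ 1, so λ ≡ 61·17 ≡ 32.
  x = λ² - 42 - 42 = 1024 - 84 ≡ 2; y = λ·(42 - 2) - 2 ≡ 5. → (2, 5)
double: tangent at (2, 5): λ = (3·2² + 62)/(2·5) ≡ 7/10. 10⁻¹ ≡ 47 (mod 67), so λ ≡ 7·47 ≡ 61.
  x = λ² - 2 - 2 = 3721 - 4 ≡ 32; y = λ·(2 - 32) - 5 ≡ 41. → (32, 41)
double: tangent at (32, 41): λ = (3·32² + 62)/(2·41) ≡ 52/15. 15⁻¹ ≡ 9 (mod 67) since 15·9 = 135 ≡ 1, so λ ≡ 52·9 ≡ 66.
  x = λ² - 32 - 32 = 4356 - 64 ≡ 4; y = λ·(32 - 4) - 41 ≡ 65. → (4, 65)
add Q: (4, 65) + (42, 2). λ = (2 - 65)/(42 - 4) ≡ 4/38 mod 67. 38⁻¹ ≡ 30 (mod 67) since 38·30 = 1140 ≡ 1, so λ ≡ 53.
  x = λ² - 4 - 42 = 2809 - 46 ≡ 16; y = λ·(4 - 16) - 65 ≡ 36. → (16, 36)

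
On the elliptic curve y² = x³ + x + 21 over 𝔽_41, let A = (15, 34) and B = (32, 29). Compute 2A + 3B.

(34, 9)

First 2A:
Repeated addition: build up to 2A.
2A: tangent at (15, 34): λ = (3·15² + 1)/(2·34) ≡ 20/27. 27⁻¹ ≡ 38 (mod 41) since 27·38 = 1026 ≡ 1, so λ ≡ 20·38 ≡ 22.
  x = λ² - 15 - 15 = 484 - 30 ≡ 3; y = λ·(15 - 3) - 34 ≡ 25. → (3, 25)
2A = (3, 25).
Next 3B:
Repeated addition: build up to 3B.
2B: tangent at (32, 29): λ = (3·32² + 1)/(2·29) ≡ 39/17. 17⁻¹ ≡ 29 (mod 41) since 17·29 = 493 ≡ 1, so λ ≡ 39·29 ≡ 24.
  x = λ² - 32 - 32 = 576 - 64 ≡ 20; y = λ·(32 - 20) - 29 ≡ 13. → (20, 13)
3B: (20, 13) + (32, 29). λ = (29 - 13)/(32 - 20) ≡ 16/12 mod 41. 12⁻¹ ≡ 24 (mod 41) since 12·24 = 288 ≡ 1, so λ ≡ 15.
  x = λ² - 20 - 32 = 225 - 52 ≡ 9; y = λ·(20 - 9) - 13 ≡ 29. → (9, 29)
3B = (9, 29).
Finally 2A + 3B:
(3, 25) + (9, 29). λ = (29 - 25)/(9 - 3) ≡ 4/6 mod 41. 6⁻¹ ≡ 7 (mod 41) since 6·7 = 42 ≡ 1, so λ ≡ 28.
  x = λ² - 3 - 9 = 784 - 12 ≡ 34; y = λ·(3 - 34) - 25 ≡ 9. → (34, 9)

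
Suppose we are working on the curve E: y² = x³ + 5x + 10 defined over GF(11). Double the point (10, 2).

(6, 6)

tangent at (10, 2): λ = (3·10² + 5)/(2·2) ≡ 8/4. 4⁻¹ ≡ 3 (mod 11), so λ ≡ 8·3 ≡ 2.
  x = λ² - 10 - 10 = 4 - 20 ≡ 6; y = λ·(10 - 6) - 2 ≡ 6. → (6, 6)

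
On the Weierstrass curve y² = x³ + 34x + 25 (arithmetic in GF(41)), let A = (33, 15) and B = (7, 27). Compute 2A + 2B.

(5, 22)

First 2A:
Repeated addition: build up to 2A.
2A: tangent at (33, 15): λ = (3·33² + 34)/(2·15) ≡ 21/30. 30⁻¹ ≡ 26 (mod 41) since 30·26 = 780 ≡ 1, so λ ≡ 21·26 ≡ 13.
  x = λ² - 33 - 33 = 169 - 66 ≡ 21; y = λ·(33 - 21) - 15 ≡ 18. → (21, 18)
2A = (21, 18).
Next 2B:
Repeated addition: build up to 2B.
2B: tangent at (7, 27): λ = (3·7² + 34)/(2·27) ≡ 17/13. 13⁻¹ ≡ 19 (mod 41) since 13·19 = 247 ≡ 1, so λ ≡ 17·19 ≡ 36.
  x = λ² - 7 - 7 = 1296 - 14 ≡ 11; y = λ·(7 - 11) - 27 ≡ 34. → (11, 34)
2B = (11, 34).
Finally 2A + 2B:
(21, 18) + (11, 34). λ = (34 - 18)/(11 - 21) ≡ 16/31 mod 41. 31⁻¹ ≡ 4 (mod 41) since 31·4 = 124 ≡ 1, so λ ≡ 23.
  x = λ² - 21 - 11 = 529 - 32 ≡ 5; y = λ·(21 - 5) - 18 ≡ 22. → (5, 22)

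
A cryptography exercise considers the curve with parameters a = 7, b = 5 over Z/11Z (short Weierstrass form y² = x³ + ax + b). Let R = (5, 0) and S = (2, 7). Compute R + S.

(7, 1)

(5, 0) + (2, 7). λ = (7 - 0)/(2 - 5) ≡ 7/8 mod 11. 8⁻¹ ≡ 7 (mod 11), so λ ≡ 5.
  x = λ² - 5 - 2 = 25 - 7 ≡ 7; y = λ·(5 - 7) - 0 ≡ 1. → (7, 1)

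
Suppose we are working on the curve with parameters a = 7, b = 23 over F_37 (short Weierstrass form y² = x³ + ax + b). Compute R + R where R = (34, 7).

tangent at (34, 7): λ = (3·34² + 7)/(2·7) ≡ 34/14. 14⁻¹ ≡ 8 (mod 37) since 14·8 = 112 ≡ 1, so λ ≡ 34·8 ≡ 13.
  x = λ² - 34 - 34 = 169 - 68 ≡ 27; y = λ·(34 - 27) - 7 ≡ 10. → (27, 10)

(27, 10)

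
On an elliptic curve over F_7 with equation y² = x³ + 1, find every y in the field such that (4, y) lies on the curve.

3, 4

x³ + 0x + 1 = 65 ≡ 2 (mod 7).
Square roots of 2 mod 7: 3 and 4 (since 3² = 9 ≡ 2).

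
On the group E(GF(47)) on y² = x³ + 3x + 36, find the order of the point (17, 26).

10

2P: tangent at (17, 26): λ = (3·17² + 3)/(2·26) ≡ 24/5. 5⁻¹ ≡ 19 (mod 47) since 5·19 = 95 ≡ 1, so λ ≡ 24·19 ≡ 33.
  x = λ² - 17 - 17 = 1089 - 34 ≡ 21; y = λ·(17 - 21) - 26 ≡ 30. → (21, 30)
3P: (21, 30) + (17, 26). λ = (26 - 30)/(17 - 21) ≡ 43/43 mod 47. 43⁻¹ ≡ 35 (mod 47), so λ ≡ 1.
  x = λ² - 21 - 17 = 1 - 38 ≡ 10; y = λ·(21 - 10) - 30 ≡ 28. → (10, 28)
4P: (10, 28) + (17, 26). λ = (26 - 28)/(17 - 10) ≡ 45/7 mod 47. 7⁻¹ ≡ 27 (mod 47), so λ ≡ 40.
  x = λ² - 10 - 17 = 1600 - 27 ≡ 22; y = λ·(10 - 22) - 28 ≡ 9. → (22, 9)
5P: (22, 9) + (17, 26). λ = (26 - 9)/(17 - 22) ≡ 17/42 mod 47. 42⁻¹ ≡ 28 (mod 47) since 42·28 = 1176 ≡ 1, so λ ≡ 6.
  x = λ² - 22 - 17 = 36 - 39 ≡ 44; y = λ·(22 - 44) - 9 ≡ 0. → (44, 0)
6P: (44, 0) + (17, 26). λ = (26 - 0)/(17 - 44) ≡ 26/20 mod 47. 20⁻¹ ≡ 40 (mod 47), so λ ≡ 6.
  x = λ² - 44 - 17 = 36 - 61 ≡ 22; y = λ·(44 - 22) - 0 ≡ 38. → (22, 38)
7P: (22, 38) + (17, 26). λ = (26 - 38)/(17 - 22) ≡ 35/42 mod 47. 42⁻¹ ≡ 28 (mod 47), so λ ≡ 40.
  x = λ² - 22 - 17 = 1600 - 39 ≡ 10; y = λ·(22 - 10) - 38 ≡ 19. → (10, 19)
8P: (10, 19) + (17, 26). λ = (26 - 19)/(17 - 10) ≡ 7/7 mod 47. 7⁻¹ ≡ 27 (mod 47) since 7·27 = 189 ≡ 1, so λ ≡ 1.
  x = λ² - 10 - 17 = 1 - 27 ≡ 21; y = λ·(10 - 21) - 19 ≡ 17. → (21, 17)
9P: (21, 17) + (17, 26). λ = (26 - 17)/(17 - 21) ≡ 9/43 mod 47. 43⁻¹ ≡ 35 (mod 47), so λ ≡ 33.
  x = λ² - 21 - 17 = 1089 - 38 ≡ 17; y = λ·(21 - 17) - 17 ≡ 21. → (17, 21)
10P: (17, 21) + (17, 26): same x and y₁ ≡ -y₂, so the sum is O.
10P = O, so the order is 10.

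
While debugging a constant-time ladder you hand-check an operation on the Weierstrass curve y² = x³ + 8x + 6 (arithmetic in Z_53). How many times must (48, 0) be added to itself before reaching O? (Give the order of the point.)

2P: (48, 0) + (48, 0): same x and y₁ ≡ -y₂, so the sum is O.
2P = O, so the order is 2.

2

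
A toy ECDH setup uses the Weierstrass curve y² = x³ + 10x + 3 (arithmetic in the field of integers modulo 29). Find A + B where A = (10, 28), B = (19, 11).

(5, 27)

(10, 28) + (19, 11). λ = (11 - 28)/(19 - 10) ≡ 12/9 mod 29. 9⁻¹ ≡ 13 (mod 29) since 9·13 = 117 ≡ 1, so λ ≡ 11.
  x = λ² - 10 - 19 = 121 - 29 ≡ 5; y = λ·(10 - 5) - 28 ≡ 27. → (5, 27)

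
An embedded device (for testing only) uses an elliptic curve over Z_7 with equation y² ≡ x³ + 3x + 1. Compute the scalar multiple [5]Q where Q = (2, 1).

Repeated addition: build up to 5Q.
2Q: tangent at (2, 1): λ = (3·2² + 3)/(2·1) ≡ 1/2. 2⁻¹ ≡ 4 (mod 7) since 2·4 = 8 ≡ 1, so λ ≡ 1·4 ≡ 4.
  x = λ² - 2 - 2 = 16 - 4 ≡ 5; y = λ·(2 - 5) - 1 ≡ 1. → (5, 1)
3Q: (5, 1) + (2, 1). λ = (1 - 1)/(2 - 5) ≡ 0/4 mod 7. 4⁻¹ ≡ 2 (mod 7), so λ ≡ 0.
  x = λ² - 5 - 2 = 0 - 7 ≡ 0; y = λ·(5 - 0) - 1 ≡ 6. → (0, 6)
4Q: (0, 6) + (2, 1). λ = (1 - 6)/(2 - 0) ≡ 2/2 mod 7. 2⁻¹ ≡ 4 (mod 7) since 2·4 = 8 ≡ 1, so λ ≡ 1.
  x = λ² - 0 - 2 = 1 - 2 ≡ 6; y = λ·(0 - 6) - 6 ≡ 2. → (6, 2)
5Q: (6, 2) + (2, 1). λ = (1 - 2)/(2 - 6) ≡ 6/3 mod 7. 3⁻¹ ≡ 5 (mod 7), so λ ≡ 2.
  x = λ² - 6 - 2 = 4 - 8 ≡ 3; y = λ·(6 - 3) - 2 ≡ 4. → (3, 4)

(3, 4)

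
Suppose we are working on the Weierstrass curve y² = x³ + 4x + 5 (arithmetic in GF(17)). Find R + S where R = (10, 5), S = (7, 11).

(4, 0)

(10, 5) + (7, 11). λ = (11 - 5)/(7 - 10) ≡ 6/14 mod 17. 14⁻¹ ≡ 11 (mod 17) since 14·11 = 154 ≡ 1, so λ ≡ 15.
  x = λ² - 10 - 7 = 225 - 17 ≡ 4; y = λ·(10 - 4) - 5 ≡ 0. → (4, 0)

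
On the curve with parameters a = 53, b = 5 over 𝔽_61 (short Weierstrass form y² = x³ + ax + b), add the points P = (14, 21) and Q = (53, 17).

(51, 0)

(14, 21) + (53, 17). λ = (17 - 21)/(53 - 14) ≡ 57/39 mod 61. 39⁻¹ ≡ 36 (mod 61), so λ ≡ 39.
  x = λ² - 14 - 53 = 1521 - 67 ≡ 51; y = λ·(14 - 51) - 21 ≡ 0. → (51, 0)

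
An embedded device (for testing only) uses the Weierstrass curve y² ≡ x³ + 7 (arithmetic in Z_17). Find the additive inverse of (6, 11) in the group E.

(6, 6)

-(6, 11) = (6, -11 mod 17) = (6, 6).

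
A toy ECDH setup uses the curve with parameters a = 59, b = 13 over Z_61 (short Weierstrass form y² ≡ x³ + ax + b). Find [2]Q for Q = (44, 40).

tangent at (44, 40): λ = (3·44² + 59)/(2·40) ≡ 11/19. 19⁻¹ ≡ 45 (mod 61) since 19·45 = 855 ≡ 1, so λ ≡ 11·45 ≡ 7.
  x = λ² - 44 - 44 = 49 - 88 ≡ 22; y = λ·(44 - 22) - 40 ≡ 53. → (22, 53)

(22, 53)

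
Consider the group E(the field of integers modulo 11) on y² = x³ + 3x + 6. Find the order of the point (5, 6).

5

2P: tangent at (5, 6): λ = (3·5² + 3)/(2·6) ≡ 1/1. 1⁻¹ ≡ 1 (mod 11) since 1·1 = 1 ≡ 1, so λ ≡ 1·1 ≡ 1.
  x = λ² - 5 - 5 = 1 - 10 ≡ 2; y = λ·(5 - 2) - 6 ≡ 8. → (2, 8)
3P: (2, 8) + (5, 6). λ = (6 - 8)/(5 - 2) ≡ 9/3 mod 11. 3⁻¹ ≡ 4 (mod 11), so λ ≡ 3.
  x = λ² - 2 - 5 = 9 - 7 ≡ 2; y = λ·(2 - 2) - 8 ≡ 3. → (2, 3)
4P: (2, 3) + (5, 6). λ = (6 - 3)/(5 - 2) ≡ 3/3 mod 11. 3⁻¹ ≡ 4 (mod 11), so λ ≡ 1.
  x = λ² - 2 - 5 = 1 - 7 ≡ 5; y = λ·(2 - 5) - 3 ≡ 5. → (5, 5)
5P: (5, 5) + (5, 6): same x and y₁ ≡ -y₂, so the sum is the point at infinity.
5P = the point at infinity, so the order is 5.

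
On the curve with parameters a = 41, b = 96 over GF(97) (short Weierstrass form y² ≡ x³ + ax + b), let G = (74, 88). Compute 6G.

(90, 57)

Double-and-add on 6 = (110)₂. Start with G = (74, 88) for the leading 1-bit.
double: tangent at (74, 88): λ = (3·74² + 41)/(2·88) ≡ 76/79. 79⁻¹ ≡ 70 (mod 97), so λ ≡ 76·70 ≡ 82.
  x = λ² - 74 - 74 = 6724 - 148 ≡ 77; y = λ·(74 - 77) - 88 ≡ 54. → (77, 54)
add G: (77, 54) + (74, 88). λ = (88 - 54)/(74 - 77) ≡ 34/94 mod 97. 94⁻¹ ≡ 32 (mod 97), so λ ≡ 21.
  x = λ² - 77 - 74 = 441 - 151 ≡ 96; y = λ·(77 - 96) - 54 ≡ 32. → (96, 32)
double: tangent at (96, 32): λ = (3·96² + 41)/(2·32) ≡ 44/64. 64⁻¹ ≡ 47 (mod 97), so λ ≡ 44·47 ≡ 31.
  x = λ² - 96 - 96 = 961 - 192 ≡ 90; y = λ·(96 - 90) - 32 ≡ 57. → (90, 57)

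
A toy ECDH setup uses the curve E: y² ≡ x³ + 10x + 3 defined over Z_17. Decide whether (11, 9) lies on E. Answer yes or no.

y² = 9² ≡ 13; x³ + 10x + 3 = 1444 ≡ 16 (mod 17). 13 ≠ 16.

no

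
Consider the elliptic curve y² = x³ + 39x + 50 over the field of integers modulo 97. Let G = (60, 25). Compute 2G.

(50, 67)

tangent at (60, 25): λ = (3·60² + 39)/(2·25) ≡ 72/50. 50⁻¹ ≡ 33 (mod 97), so λ ≡ 72·33 ≡ 48.
  x = λ² - 60 - 60 = 2304 - 120 ≡ 50; y = λ·(60 - 50) - 25 ≡ 67. → (50, 67)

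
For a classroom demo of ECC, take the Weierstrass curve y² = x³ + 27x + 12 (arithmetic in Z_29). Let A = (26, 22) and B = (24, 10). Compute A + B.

(15, 15)

(26, 22) + (24, 10). λ = (10 - 22)/(24 - 26) ≡ 17/27 mod 29. 27⁻¹ ≡ 14 (mod 29), so λ ≡ 6.
  x = λ² - 26 - 24 = 36 - 50 ≡ 15; y = λ·(26 - 15) - 22 ≡ 15. → (15, 15)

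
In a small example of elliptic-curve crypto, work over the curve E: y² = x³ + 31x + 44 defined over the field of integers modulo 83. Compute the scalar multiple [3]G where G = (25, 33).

(32, 43)

Repeated addition: build up to 3G.
2G: tangent at (25, 33): λ = (3·25² + 31)/(2·33) ≡ 80/66. 66⁻¹ ≡ 39 (mod 83), so λ ≡ 80·39 ≡ 49.
  x = λ² - 25 - 25 = 2401 - 50 ≡ 27; y = λ·(25 - 27) - 33 ≡ 35. → (27, 35)
3G: (27, 35) + (25, 33). λ = (33 - 35)/(25 - 27) ≡ 81/81 mod 83. 81⁻¹ ≡ 41 (mod 83), so λ ≡ 1.
  x = λ² - 27 - 25 = 1 - 52 ≡ 32; y = λ·(27 - 32) - 35 ≡ 43. → (32, 43)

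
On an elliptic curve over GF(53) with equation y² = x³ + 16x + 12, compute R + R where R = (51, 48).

(50, 34)

tangent at (51, 48): λ = (3·51² + 16)/(2·48) ≡ 28/43. 43⁻¹ ≡ 37 (mod 53), so λ ≡ 28·37 ≡ 29.
  x = λ² - 51 - 51 = 841 - 102 ≡ 50; y = λ·(51 - 50) - 48 ≡ 34. → (50, 34)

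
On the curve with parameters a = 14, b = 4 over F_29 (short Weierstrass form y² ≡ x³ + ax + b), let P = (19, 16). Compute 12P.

Double-and-add on 12 = (1100)₂. Start with P = (19, 16) for the leading 1-bit.
double: tangent at (19, 16): λ = (3·19² + 14)/(2·16) ≡ 24/3. 3⁻¹ ≡ 10 (mod 29) since 3·10 = 30 ≡ 1, so λ ≡ 24·10 ≡ 8.
  x = λ² - 19 - 19 = 64 - 38 ≡ 26; y = λ·(19 - 26) - 16 ≡ 15. → (26, 15)
add P: (26, 15) + (19, 16). λ = (16 - 15)/(19 - 26) ≡ 1/22 mod 29. 22⁻¹ ≡ 4 (mod 29), so λ ≡ 4.
  x = λ² - 26 - 19 = 16 - 45 ≡ 0; y = λ·(26 - 0) - 15 ≡ 2. → (0, 2)
double: tangent at (0, 2): λ = (3·0² + 14)/(2·2) ≡ 14/4. 4⁻¹ ≡ 22 (mod 29), so λ ≡ 14·22 ≡ 18.
  x = λ² - 0 - 0 = 324 - 0 ≡ 5; y = λ·(0 - 5) - 2 ≡ 24. → (5, 24)
double: tangent at (5, 24): λ = (3·5² + 14)/(2·24) ≡ 2/19. 19⁻¹ ≡ 26 (mod 29) since 19·26 = 494 ≡ 1, so λ ≡ 2·26 ≡ 23.
  x = λ² - 5 - 5 = 529 - 10 ≡ 26; y = λ·(5 - 26) - 24 ≡ 15. → (26, 15)

(26, 15)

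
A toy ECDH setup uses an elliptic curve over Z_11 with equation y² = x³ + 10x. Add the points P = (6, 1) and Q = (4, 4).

(6, 10)

(6, 1) + (4, 4). λ = (4 - 1)/(4 - 6) ≡ 3/9 mod 11. 9⁻¹ ≡ 5 (mod 11) since 9·5 = 45 ≡ 1, so λ ≡ 4.
  x = λ² - 6 - 4 = 16 - 10 ≡ 6; y = λ·(6 - 6) - 1 ≡ 10. → (6, 10)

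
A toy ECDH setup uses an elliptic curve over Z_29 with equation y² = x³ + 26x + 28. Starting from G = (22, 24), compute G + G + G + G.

Double-and-add on 4 = (100)₂. Start with G = (22, 24) for the leading 1-bit.
double: tangent at (22, 24): λ = (3·22² + 26)/(2·24) ≡ 28/19. 19⁻¹ ≡ 26 (mod 29) since 19·26 = 494 ≡ 1, so λ ≡ 28·26 ≡ 3.
  x = λ² - 22 - 22 = 9 - 44 ≡ 23; y = λ·(22 - 23) - 24 ≡ 2. → (23, 2)
double: tangent at (23, 2): λ = (3·23² + 26)/(2·2) ≡ 18/4. 4⁻¹ ≡ 22 (mod 29), so λ ≡ 18·22 ≡ 19.
  x = λ² - 23 - 23 = 361 - 46 ≡ 25; y = λ·(23 - 25) - 2 ≡ 18. → (25, 18)

(25, 18)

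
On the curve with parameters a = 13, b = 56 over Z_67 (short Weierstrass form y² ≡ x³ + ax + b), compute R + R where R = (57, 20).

tangent at (57, 20): λ = (3·57² + 13)/(2·20) ≡ 45/40. 40⁻¹ ≡ 62 (mod 67) since 40·62 = 2480 ≡ 1, so λ ≡ 45·62 ≡ 43.
  x = λ² - 57 - 57 = 1849 - 114 ≡ 60; y = λ·(57 - 60) - 20 ≡ 52. → (60, 52)

(60, 52)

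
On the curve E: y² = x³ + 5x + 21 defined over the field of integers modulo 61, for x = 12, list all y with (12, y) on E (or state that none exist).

x³ + 5x + 21 = 1809 ≡ 40 (mod 61).
40 is a non-residue mod 61; no y exists.

none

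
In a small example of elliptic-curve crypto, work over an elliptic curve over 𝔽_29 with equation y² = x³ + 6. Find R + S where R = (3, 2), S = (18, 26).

(3, 2) + (18, 26). λ = (26 - 2)/(18 - 3) ≡ 24/15 mod 29. 15⁻¹ ≡ 2 (mod 29) since 15·2 = 30 ≡ 1, so λ ≡ 19.
  x = λ² - 3 - 18 = 361 - 21 ≡ 21; y = λ·(3 - 21) - 2 ≡ 4. → (21, 4)

(21, 4)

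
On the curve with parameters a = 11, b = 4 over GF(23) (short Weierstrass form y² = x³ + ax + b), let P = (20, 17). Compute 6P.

(8, 11)

Repeated addition: build up to 6P.
2P: tangent at (20, 17): λ = (3·20² + 11)/(2·17) ≡ 15/11. 11⁻¹ ≡ 21 (mod 23), so λ ≡ 15·21 ≡ 16.
  x = λ² - 20 - 20 = 256 - 40 ≡ 9; y = λ·(20 - 9) - 17 ≡ 21. → (9, 21)
3P: (9, 21) + (20, 17). λ = (17 - 21)/(20 - 9) ≡ 19/11 mod 23. 11⁻¹ ≡ 21 (mod 23), so λ ≡ 8.
  x = λ² - 9 - 20 = 64 - 29 ≡ 12; y = λ·(9 - 12) - 21 ≡ 1. → (12, 1)
4P: (12, 1) + (20, 17). λ = (17 - 1)/(20 - 12) ≡ 16/8 mod 23. 8⁻¹ ≡ 3 (mod 23), so λ ≡ 2.
  x = λ² - 12 - 20 = 4 - 32 ≡ 18; y = λ·(12 - 18) - 1 ≡ 10. → (18, 10)
5P: (18, 10) + (20, 17). λ = (17 - 10)/(20 - 18) ≡ 7/2 mod 23. 2⁻¹ ≡ 12 (mod 23) since 2·12 = 24 ≡ 1, so λ ≡ 15.
  x = λ² - 18 - 20 = 225 - 38 ≡ 3; y = λ·(18 - 3) - 10 ≡ 8. → (3, 8)
6P: (3, 8) + (20, 17). λ = (17 - 8)/(20 - 3) ≡ 9/17 mod 23. 17⁻¹ ≡ 19 (mod 23), so λ ≡ 10.
  x = λ² - 3 - 20 = 100 - 23 ≡ 8; y = λ·(3 - 8) - 8 ≡ 11. → (8, 11)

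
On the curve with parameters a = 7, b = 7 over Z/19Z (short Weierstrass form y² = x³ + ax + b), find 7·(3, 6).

Write G = (3, 6).
Double-and-add on 7 = (111)₂. Start with G = (3, 6) for the leading 1-bit.
double: tangent at (3, 6): λ = (3·3² + 7)/(2·6) ≡ 15/12. 12⁻¹ ≡ 8 (mod 19) since 12·8 = 96 ≡ 1, so λ ≡ 15·8 ≡ 6.
  x = λ² - 3 - 3 = 36 - 6 ≡ 11; y = λ·(3 - 11) - 6 ≡ 3. → (11, 3)
add G: (11, 3) + (3, 6). λ = (6 - 3)/(3 - 11) ≡ 3/11 mod 19. 11⁻¹ ≡ 7 (mod 19), so λ ≡ 2.
  x = λ² - 11 - 3 = 4 - 14 ≡ 9; y = λ·(11 - 9) - 3 ≡ 1. → (9, 1)
double: tangent at (9, 1): λ = (3·9² + 7)/(2·1) ≡ 3/2. 2⁻¹ ≡ 10 (mod 19), so λ ≡ 3·10 ≡ 11.
  x = λ² - 9 - 9 = 121 - 18 ≡ 8; y = λ·(9 - 8) - 1 ≡ 10. → (8, 10)
add G: (8, 10) + (3, 6). λ = (6 - 10)/(3 - 8) ≡ 15/14 mod 19. 14⁻¹ ≡ 15 (mod 19), so λ ≡ 16.
  x = λ² - 8 - 3 = 256 - 11 ≡ 17; y = λ·(8 - 17) - 10 ≡ 17. → (17, 17)

(17, 17)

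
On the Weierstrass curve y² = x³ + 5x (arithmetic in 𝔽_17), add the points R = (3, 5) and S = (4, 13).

(6, 5)

(3, 5) + (4, 13). λ = (13 - 5)/(4 - 3) ≡ 8/1 mod 17. 1⁻¹ ≡ 1 (mod 17), so λ ≡ 8.
  x = λ² - 3 - 4 = 64 - 7 ≡ 6; y = λ·(3 - 6) - 5 ≡ 5. → (6, 5)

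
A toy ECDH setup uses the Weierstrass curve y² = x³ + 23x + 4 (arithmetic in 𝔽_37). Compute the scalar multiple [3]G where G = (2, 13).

(12, 26)

Repeated addition: build up to 3G.
2G: tangent at (2, 13): λ = (3·2² + 23)/(2·13) ≡ 35/26. 26⁻¹ ≡ 10 (mod 37) since 26·10 = 260 ≡ 1, so λ ≡ 35·10 ≡ 17.
  x = λ² - 2 - 2 = 289 - 4 ≡ 26; y = λ·(2 - 26) - 13 ≡ 23. → (26, 23)
3G: (26, 23) + (2, 13). λ = (13 - 23)/(2 - 26) ≡ 27/13 mod 37. 13⁻¹ ≡ 20 (mod 37) since 13·20 = 260 ≡ 1, so λ ≡ 22.
  x = λ² - 26 - 2 = 484 - 28 ≡ 12; y = λ·(26 - 12) - 23 ≡ 26. → (12, 26)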